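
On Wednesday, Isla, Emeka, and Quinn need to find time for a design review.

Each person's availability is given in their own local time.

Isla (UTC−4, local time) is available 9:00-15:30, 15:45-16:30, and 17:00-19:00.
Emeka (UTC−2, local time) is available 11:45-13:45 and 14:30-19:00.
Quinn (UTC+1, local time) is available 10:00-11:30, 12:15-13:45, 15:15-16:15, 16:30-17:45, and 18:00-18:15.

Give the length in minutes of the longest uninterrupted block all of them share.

Isla → UTC: 13:00–19:30, 19:45–20:30, 21:00–23:00.
Emeka → UTC: 13:45–15:45, 16:30–21:00.
Quinn → UTC: 09:00–10:30, 11:15–12:45, 14:15–15:15, 15:30–16:45, 17:00–17:15.
Isla ∩ Emeka: 13:45–15:45, 16:30–19:30, 19:45–20:30.
Isla ∩ Emeka ∩ Quinn: 14:15–15:15, 15:30–15:45, 16:30–16:45, 17:00–17:15.
Common window lengths: 60, 15, 15, 15 min; longest is 60.

60 minutes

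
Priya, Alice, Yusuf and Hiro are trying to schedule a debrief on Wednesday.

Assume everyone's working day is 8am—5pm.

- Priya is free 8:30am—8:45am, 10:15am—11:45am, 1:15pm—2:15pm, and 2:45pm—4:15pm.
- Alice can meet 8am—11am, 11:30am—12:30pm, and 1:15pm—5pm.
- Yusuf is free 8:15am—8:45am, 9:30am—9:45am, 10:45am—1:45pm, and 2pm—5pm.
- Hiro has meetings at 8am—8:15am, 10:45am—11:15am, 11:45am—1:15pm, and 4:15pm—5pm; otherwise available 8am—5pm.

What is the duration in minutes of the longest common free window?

90 minutes

Hiro free within 08:00–17:00: 08:15–10:45, 11:15–11:45, 13:15–16:15.
Priya ∩ Alice: 08:30–08:45, 10:15–11:00, 11:30–11:45, 13:15–14:15, 14:45–16:15.
Priya ∩ Alice ∩ Yusuf: 08:30–08:45, 10:45–11:00, 11:30–11:45, 13:15–13:45, 14:00–14:15, 14:45–16:15.
Priya ∩ Alice ∩ Yusuf ∩ Hiro: 08:30–08:45, 11:30–11:45, 13:15–13:45, 14:00–14:15, 14:45–16:15.
Common window lengths: 15, 15, 30, 15, 90 min; longest is 90.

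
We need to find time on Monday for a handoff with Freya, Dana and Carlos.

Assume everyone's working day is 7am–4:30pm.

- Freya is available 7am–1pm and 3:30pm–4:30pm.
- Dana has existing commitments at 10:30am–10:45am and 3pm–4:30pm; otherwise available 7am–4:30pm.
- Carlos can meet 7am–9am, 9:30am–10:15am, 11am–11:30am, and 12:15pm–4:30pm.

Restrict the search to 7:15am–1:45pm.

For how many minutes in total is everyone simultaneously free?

225 minutes

Dana free within 07:00–16:30: 07:00–10:30, 10:45–15:00.
Freya ∩ Dana: 07:00–10:30, 10:45–13:00.
Freya ∩ Dana ∩ Carlos: 07:00–09:00, 09:30–10:15, 11:00–11:30, 12:15–13:00.
Restricted to 07:15–13:45: 07:15–09:00, 09:30–10:15, 11:00–11:30, 12:15–13:00.
Total common minutes: 105 + 45 + 30 + 45 = 225.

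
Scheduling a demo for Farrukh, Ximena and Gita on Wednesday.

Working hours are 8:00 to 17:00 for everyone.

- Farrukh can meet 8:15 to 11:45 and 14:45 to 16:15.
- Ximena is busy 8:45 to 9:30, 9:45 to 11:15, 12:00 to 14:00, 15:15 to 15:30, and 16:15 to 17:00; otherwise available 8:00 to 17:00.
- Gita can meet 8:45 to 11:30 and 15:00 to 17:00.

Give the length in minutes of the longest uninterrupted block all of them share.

Ximena free within 08:00–17:00: 08:00–08:45, 09:30–09:45, 11:15–12:00, 14:00–15:15, 15:30–16:15.
Farrukh ∩ Ximena: 08:15–08:45, 09:30–09:45, 11:15–11:45, 14:45–15:15, 15:30–16:15.
Farrukh ∩ Ximena ∩ Gita: 09:30–09:45, 11:15–11:30, 15:00–15:15, 15:30–16:15.
Common window lengths: 15, 15, 15, 45 min; longest is 45.

45 minutes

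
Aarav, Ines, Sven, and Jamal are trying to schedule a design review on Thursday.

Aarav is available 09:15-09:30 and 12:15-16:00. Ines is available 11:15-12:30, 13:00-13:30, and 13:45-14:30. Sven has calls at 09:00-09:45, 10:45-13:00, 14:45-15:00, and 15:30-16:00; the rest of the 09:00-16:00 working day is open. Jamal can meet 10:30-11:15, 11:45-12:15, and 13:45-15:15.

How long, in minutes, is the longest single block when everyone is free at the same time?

45 minutes

Sven free within 09:00–16:00: 09:45–10:45, 13:00–14:45, 15:00–15:30.
Aarav ∩ Ines: 12:15–12:30, 13:00–13:30, 13:45–14:30.
Aarav ∩ Ines ∩ Sven: 13:00–13:30, 13:45–14:30.
Aarav ∩ Ines ∩ Sven ∩ Jamal: 13:45–14:30.
Single common window of 45 minutes.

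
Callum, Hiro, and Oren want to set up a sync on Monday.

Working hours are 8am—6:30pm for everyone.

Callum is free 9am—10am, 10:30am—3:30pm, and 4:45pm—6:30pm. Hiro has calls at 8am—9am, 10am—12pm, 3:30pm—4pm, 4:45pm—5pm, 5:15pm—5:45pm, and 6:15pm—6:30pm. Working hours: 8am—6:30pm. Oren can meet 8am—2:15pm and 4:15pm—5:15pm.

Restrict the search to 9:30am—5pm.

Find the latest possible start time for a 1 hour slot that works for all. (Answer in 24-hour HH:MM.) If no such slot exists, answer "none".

13:15

Hiro free within 08:00–18:30: 09:00–10:00, 12:00–15:30, 16:00–16:45, 17:00–17:15, 17:45–18:15.
Callum ∩ Hiro: 09:00–10:00, 12:00–15:30, 17:00–17:15, 17:45–18:15.
Callum ∩ Hiro ∩ Oren: 09:00–10:00, 12:00–14:15, 17:00–17:15.
Restricted to 09:30–17:00: 09:30–10:00, 12:00–14:15.
Windows ≥ 60 min: 12:00–14:15.
Latest start in the last window 12:00–14:15 is 14:15 − 60 min = 13:15.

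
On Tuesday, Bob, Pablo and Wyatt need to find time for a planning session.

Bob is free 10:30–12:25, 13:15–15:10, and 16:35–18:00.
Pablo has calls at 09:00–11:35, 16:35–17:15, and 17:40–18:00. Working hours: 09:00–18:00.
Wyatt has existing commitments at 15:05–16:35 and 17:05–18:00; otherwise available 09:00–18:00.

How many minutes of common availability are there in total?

Pablo free within 09:00–18:00: 11:35–16:35, 17:15–17:40.
Wyatt free within 09:00–18:00: 09:00–15:05, 16:35–17:05.
Bob ∩ Pablo: 11:35–12:25, 13:15–15:10, 17:15–17:40.
Bob ∩ Pablo ∩ Wyatt: 11:35–12:25, 13:15–15:05.
Total common minutes: 50 + 110 = 160.

160 minutes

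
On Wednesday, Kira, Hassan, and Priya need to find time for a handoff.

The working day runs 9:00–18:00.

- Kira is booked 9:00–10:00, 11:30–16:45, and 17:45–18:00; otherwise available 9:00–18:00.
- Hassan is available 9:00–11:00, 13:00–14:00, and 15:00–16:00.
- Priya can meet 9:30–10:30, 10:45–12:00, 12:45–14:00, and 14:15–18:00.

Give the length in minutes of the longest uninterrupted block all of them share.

Kira free within 09:00–18:00: 10:00–11:30, 16:45–17:45.
Kira ∩ Hassan: 10:00–11:00.
Kira ∩ Hassan ∩ Priya: 10:00–10:30, 10:45–11:00.
Common window lengths: 30, 15 min; longest is 30.

30 minutes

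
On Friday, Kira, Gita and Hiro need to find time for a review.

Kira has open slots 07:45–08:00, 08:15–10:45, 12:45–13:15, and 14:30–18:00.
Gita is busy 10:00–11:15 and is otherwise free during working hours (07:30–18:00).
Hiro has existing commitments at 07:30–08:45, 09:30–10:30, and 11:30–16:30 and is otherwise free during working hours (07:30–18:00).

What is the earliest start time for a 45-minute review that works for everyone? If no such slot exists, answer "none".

Gita free within 07:30–18:00: 07:30–10:00, 11:15–18:00.
Hiro free within 07:30–18:00: 08:45–09:30, 10:30–11:30, 16:30–18:00.
Kira ∩ Gita: 07:45–08:00, 08:15–10:00, 12:45–13:15, 14:30–18:00.
Kira ∩ Gita ∩ Hiro: 08:45–09:30, 16:30–18:00.
Windows ≥ 45 min: 08:45–09:30, 16:30–18:00.
Earliest such window starts at 08:45.

08:45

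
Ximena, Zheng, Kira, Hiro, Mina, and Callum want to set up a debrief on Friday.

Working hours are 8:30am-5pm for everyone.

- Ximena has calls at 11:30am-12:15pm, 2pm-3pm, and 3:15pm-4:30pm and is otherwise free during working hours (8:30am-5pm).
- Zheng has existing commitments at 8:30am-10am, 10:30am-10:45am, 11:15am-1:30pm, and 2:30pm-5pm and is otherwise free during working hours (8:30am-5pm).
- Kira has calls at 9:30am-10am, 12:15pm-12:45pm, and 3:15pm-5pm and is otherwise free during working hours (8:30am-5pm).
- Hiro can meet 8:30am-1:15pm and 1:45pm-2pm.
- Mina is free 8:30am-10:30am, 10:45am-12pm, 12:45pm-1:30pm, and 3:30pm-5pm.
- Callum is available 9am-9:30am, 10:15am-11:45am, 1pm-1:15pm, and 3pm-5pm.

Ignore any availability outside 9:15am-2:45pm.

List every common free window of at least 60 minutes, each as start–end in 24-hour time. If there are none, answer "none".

Ximena free within 08:30–17:00: 08:30–11:30, 12:15–14:00, 15:00–15:15, 16:30–17:00.
Zheng free within 08:30–17:00: 10:00–10:30, 10:45–11:15, 13:30–14:30.
Kira free within 08:30–17:00: 08:30–09:30, 10:00–12:15, 12:45–15:15.
Ximena ∩ Zheng: 10:00–10:30, 10:45–11:15, 13:30–14:00.
Ximena ∩ Zheng ∩ Kira: 10:00–10:30, 10:45–11:15, 13:30–14:00.
Ximena ∩ Zheng ∩ Kira ∩ Hiro: 10:00–10:30, 10:45–11:15, 13:45–14:00.
Ximena ∩ Zheng ∩ Kira ∩ Hiro ∩ Mina: 10:00–10:30, 10:45–11:15.
Ximena ∩ Zheng ∩ Kira ∩ Hiro ∩ Mina ∩ Callum: 10:15–10:30, 10:45–11:15.
Restricted to 09:15–14:45: 10:15–10:30, 10:45–11:15.
Windows ≥ 60 min: (none).

none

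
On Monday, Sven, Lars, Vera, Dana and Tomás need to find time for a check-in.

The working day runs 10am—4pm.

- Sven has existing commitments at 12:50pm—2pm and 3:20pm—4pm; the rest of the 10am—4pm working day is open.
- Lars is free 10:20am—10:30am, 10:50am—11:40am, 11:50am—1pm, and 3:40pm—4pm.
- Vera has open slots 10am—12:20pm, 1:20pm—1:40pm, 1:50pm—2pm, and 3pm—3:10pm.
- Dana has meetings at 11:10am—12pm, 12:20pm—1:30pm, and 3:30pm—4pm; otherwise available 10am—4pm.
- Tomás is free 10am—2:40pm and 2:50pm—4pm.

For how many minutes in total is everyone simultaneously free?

Sven free within 10:00–16:00: 10:00–12:50, 14:00–15:20.
Dana free within 10:00–16:00: 10:00–11:10, 12:00–12:20, 13:30–15:30.
Sven ∩ Lars: 10:20–10:30, 10:50–11:40, 11:50–12:50.
Sven ∩ Lars ∩ Vera: 10:20–10:30, 10:50–11:40, 11:50–12:20.
Sven ∩ Lars ∩ Vera ∩ Dana: 10:20–10:30, 10:50–11:10, 12:00–12:20.
Sven ∩ Lars ∩ Vera ∩ Dana ∩ Tomás: 10:20–10:30, 10:50–11:10, 12:00–12:20.
Total common minutes: 10 + 20 + 20 = 50.

50 minutes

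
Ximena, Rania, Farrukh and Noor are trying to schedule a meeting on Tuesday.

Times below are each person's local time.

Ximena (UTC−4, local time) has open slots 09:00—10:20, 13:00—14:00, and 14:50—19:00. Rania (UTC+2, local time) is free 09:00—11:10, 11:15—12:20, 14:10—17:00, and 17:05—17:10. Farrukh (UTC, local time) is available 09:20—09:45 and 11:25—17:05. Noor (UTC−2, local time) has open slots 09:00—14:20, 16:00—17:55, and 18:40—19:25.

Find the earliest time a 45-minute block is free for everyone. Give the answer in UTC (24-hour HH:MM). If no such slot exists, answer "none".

Ximena → UTC: 13:00–14:20, 17:00–18:00, 18:50–23:00.
Rania → UTC: 07:00–09:10, 09:15–10:20, 12:10–15:00, 15:05–15:10.
Farrukh → UTC: 09:20–09:45, 11:25–17:05.
Noor → UTC: 11:00–16:20, 18:00–19:55, 20:40–21:25.
Ximena ∩ Rania: 13:00–14:20.
Ximena ∩ Rania ∩ Farrukh: 13:00–14:20.
Ximena ∩ Rania ∩ Farrukh ∩ Noor: 13:00–14:20.
Windows ≥ 45 min: 13:00–14:20.
Earliest such window starts at 13:00.

13:00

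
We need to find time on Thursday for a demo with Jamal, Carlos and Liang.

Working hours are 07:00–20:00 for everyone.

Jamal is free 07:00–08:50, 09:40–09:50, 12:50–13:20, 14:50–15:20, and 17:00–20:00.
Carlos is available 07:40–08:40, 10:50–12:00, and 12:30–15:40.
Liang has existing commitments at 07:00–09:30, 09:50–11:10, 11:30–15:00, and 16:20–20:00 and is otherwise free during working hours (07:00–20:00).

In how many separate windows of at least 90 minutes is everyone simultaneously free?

Liang free within 07:00–20:00: 09:30–09:50, 11:10–11:30, 15:00–16:20.
Jamal ∩ Carlos: 07:40–08:40, 12:50–13:20, 14:50–15:20.
Jamal ∩ Carlos ∩ Liang: 15:00–15:20.
Windows ≥ 90 min: (none).
That's 0 windows.

0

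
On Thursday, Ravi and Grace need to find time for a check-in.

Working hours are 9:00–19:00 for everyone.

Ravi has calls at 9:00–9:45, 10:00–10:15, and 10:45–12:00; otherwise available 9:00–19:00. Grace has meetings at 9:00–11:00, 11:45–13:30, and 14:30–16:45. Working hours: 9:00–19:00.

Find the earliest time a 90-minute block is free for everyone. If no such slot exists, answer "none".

Ravi free within 09:00–19:00: 09:45–10:00, 10:15–10:45, 12:00–19:00.
Grace free within 09:00–19:00: 11:00–11:45, 13:30–14:30, 16:45–19:00.
Ravi ∩ Grace: 13:30–14:30, 16:45–19:00.
Windows ≥ 90 min: 16:45–19:00.
Earliest such window starts at 16:45.

16:45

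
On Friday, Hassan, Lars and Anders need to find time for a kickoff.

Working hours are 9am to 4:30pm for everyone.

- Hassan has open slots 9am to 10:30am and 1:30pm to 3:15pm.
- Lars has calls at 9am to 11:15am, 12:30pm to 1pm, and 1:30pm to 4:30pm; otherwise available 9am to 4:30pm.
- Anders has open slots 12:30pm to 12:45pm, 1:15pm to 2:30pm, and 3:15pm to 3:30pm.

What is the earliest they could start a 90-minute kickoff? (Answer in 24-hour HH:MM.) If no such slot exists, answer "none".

Lars free within 09:00–16:30: 11:15–12:30, 13:00–13:30.
Hassan ∩ Lars: (none).
Hassan ∩ Lars ∩ Anders: (none).
Windows ≥ 90 min: (none).

none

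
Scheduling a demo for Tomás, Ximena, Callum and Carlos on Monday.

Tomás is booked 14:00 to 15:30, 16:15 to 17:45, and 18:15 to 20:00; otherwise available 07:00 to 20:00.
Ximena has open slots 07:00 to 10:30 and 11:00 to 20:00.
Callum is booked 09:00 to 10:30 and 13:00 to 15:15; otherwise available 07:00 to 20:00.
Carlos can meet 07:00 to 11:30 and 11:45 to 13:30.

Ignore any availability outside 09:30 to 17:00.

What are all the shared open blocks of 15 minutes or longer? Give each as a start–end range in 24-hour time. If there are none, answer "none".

11:00–11:30, 11:45–13:00

Tomás free within 07:00–20:00: 07:00–14:00, 15:30–16:15, 17:45–18:15.
Callum free within 07:00–20:00: 07:00–09:00, 10:30–13:00, 15:15–20:00.
Tomás ∩ Ximena: 07:00–10:30, 11:00–14:00, 15:30–16:15, 17:45–18:15.
Tomás ∩ Ximena ∩ Callum: 07:00–09:00, 11:00–13:00, 15:30–16:15, 17:45–18:15.
Tomás ∩ Ximena ∩ Callum ∩ Carlos: 07:00–09:00, 11:00–11:30, 11:45–13:00.
Restricted to 09:30–17:00: 11:00–11:30, 11:45–13:00.
Windows ≥ 15 min: 11:00–11:30, 11:45–13:00.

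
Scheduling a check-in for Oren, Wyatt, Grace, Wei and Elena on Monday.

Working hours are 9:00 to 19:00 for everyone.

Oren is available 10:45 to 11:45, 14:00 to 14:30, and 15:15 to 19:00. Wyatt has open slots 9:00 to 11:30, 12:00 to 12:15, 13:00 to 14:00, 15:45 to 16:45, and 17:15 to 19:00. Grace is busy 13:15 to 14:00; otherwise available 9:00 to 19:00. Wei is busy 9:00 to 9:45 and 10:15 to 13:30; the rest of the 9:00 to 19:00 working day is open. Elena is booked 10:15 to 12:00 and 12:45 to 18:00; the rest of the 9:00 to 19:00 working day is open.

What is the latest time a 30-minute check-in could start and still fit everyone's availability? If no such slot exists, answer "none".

Grace free within 09:00–19:00: 09:00–13:15, 14:00–19:00.
Wei free within 09:00–19:00: 09:45–10:15, 13:30–19:00.
Elena free within 09:00–19:00: 09:00–10:15, 12:00–12:45, 18:00–19:00.
Oren ∩ Wyatt: 10:45–11:30, 15:45–16:45, 17:15–19:00.
Oren ∩ Wyatt ∩ Grace: 10:45–11:30, 15:45–16:45, 17:15–19:00.
Oren ∩ Wyatt ∩ Grace ∩ Wei: 15:45–16:45, 17:15–19:00.
Oren ∩ Wyatt ∩ Grace ∩ Wei ∩ Elena: 18:00–19:00.
Windows ≥ 30 min: 18:00–19:00.
Latest start in the last window 18:00–19:00 is 19:00 − 30 min = 18:30.

18:30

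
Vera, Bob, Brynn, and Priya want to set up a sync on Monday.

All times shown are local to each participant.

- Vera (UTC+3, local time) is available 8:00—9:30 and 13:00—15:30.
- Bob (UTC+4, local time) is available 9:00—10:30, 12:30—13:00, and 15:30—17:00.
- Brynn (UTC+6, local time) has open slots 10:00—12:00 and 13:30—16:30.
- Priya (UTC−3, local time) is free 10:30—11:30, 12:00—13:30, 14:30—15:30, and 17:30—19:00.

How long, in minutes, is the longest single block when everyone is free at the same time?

Vera → UTC: 05:00–06:30, 10:00–12:30.
Bob → UTC: 05:00–06:30, 08:30–09:00, 11:30–13:00.
Brynn → UTC: 04:00–06:00, 07:30–10:30.
Priya → UTC: 13:30–14:30, 15:00–16:30, 17:30–18:30, 20:30–22:00.
Vera ∩ Bob: 05:00–06:30, 11:30–12:30.
Vera ∩ Bob ∩ Brynn: 05:00–06:00.
Vera ∩ Bob ∩ Brynn ∩ Priya: (none).
No common window.

0 minutes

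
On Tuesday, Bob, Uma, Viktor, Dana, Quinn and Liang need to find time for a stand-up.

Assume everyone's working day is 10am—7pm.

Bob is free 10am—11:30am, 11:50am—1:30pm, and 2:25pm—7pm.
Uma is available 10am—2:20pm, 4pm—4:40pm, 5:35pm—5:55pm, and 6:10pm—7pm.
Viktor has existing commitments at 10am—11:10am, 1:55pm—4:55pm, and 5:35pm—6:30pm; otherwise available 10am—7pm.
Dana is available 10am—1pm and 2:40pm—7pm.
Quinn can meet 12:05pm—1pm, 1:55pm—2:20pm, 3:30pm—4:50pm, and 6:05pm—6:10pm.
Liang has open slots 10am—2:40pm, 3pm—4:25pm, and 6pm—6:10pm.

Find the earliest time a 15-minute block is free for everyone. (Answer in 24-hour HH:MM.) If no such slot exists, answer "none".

12:05

Viktor free within 10:00–19:00: 11:10–13:55, 16:55–17:35, 18:30–19:00.
Bob ∩ Uma: 10:00–11:30, 11:50–13:30, 16:00–16:40, 17:35–17:55, 18:10–19:00.
Bob ∩ Uma ∩ Viktor: 11:10–11:30, 11:50–13:30, 18:30–19:00.
Bob ∩ Uma ∩ Viktor ∩ Dana: 11:10–11:30, 11:50–13:00, 18:30–19:00.
Bob ∩ Uma ∩ Viktor ∩ Dana ∩ Quinn: 12:05–13:00.
Bob ∩ Uma ∩ Viktor ∩ Dana ∩ Quinn ∩ Liang: 12:05–13:00.
Windows ≥ 15 min: 12:05–13:00.
Earliest such window starts at 12:05.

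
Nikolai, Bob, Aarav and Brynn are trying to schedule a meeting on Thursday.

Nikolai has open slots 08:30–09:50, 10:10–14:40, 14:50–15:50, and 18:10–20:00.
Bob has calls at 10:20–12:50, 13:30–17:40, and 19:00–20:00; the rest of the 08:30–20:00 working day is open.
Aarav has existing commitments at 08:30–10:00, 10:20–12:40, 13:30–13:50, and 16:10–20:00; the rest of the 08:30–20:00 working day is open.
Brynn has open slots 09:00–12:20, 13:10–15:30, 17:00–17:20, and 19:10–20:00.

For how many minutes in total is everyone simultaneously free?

Bob free within 08:30–20:00: 08:30–10:20, 12:50–13:30, 17:40–19:00.
Aarav free within 08:30–20:00: 10:00–10:20, 12:40–13:30, 13:50–16:10.
Nikolai ∩ Bob: 08:30–09:50, 10:10–10:20, 12:50–13:30, 18:10–19:00.
Nikolai ∩ Bob ∩ Aarav: 10:10–10:20, 12:50–13:30.
Nikolai ∩ Bob ∩ Aarav ∩ Brynn: 10:10–10:20, 13:10–13:30.
Total common minutes: 10 + 20 = 30.

30 minutes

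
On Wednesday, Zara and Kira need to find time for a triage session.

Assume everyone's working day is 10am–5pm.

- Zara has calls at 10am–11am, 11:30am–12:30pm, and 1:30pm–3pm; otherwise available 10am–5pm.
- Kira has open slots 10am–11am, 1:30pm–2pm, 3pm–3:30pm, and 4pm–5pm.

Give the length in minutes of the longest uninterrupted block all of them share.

Zara free within 10:00–17:00: 11:00–11:30, 12:30–13:30, 15:00–17:00.
Zara ∩ Kira: 15:00–15:30, 16:00–17:00.
Common window lengths: 30, 60 min; longest is 60.

60 minutes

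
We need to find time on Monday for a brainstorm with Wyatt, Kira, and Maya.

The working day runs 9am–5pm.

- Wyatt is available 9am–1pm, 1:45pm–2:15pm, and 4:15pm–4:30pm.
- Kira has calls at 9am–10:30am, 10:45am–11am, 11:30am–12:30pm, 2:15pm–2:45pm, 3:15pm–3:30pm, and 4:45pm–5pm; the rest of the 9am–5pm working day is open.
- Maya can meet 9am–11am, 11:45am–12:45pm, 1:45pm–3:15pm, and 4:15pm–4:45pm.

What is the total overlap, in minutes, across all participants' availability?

Kira free within 09:00–17:00: 10:30–10:45, 11:00–11:30, 12:30–14:15, 14:45–15:15, 15:30–16:45.
Wyatt ∩ Kira: 10:30–10:45, 11:00–11:30, 12:30–13:00, 13:45–14:15, 16:15–16:30.
Wyatt ∩ Kira ∩ Maya: 10:30–10:45, 12:30–12:45, 13:45–14:15, 16:15–16:30.
Total common minutes: 15 + 15 + 30 + 15 = 75.

75 minutes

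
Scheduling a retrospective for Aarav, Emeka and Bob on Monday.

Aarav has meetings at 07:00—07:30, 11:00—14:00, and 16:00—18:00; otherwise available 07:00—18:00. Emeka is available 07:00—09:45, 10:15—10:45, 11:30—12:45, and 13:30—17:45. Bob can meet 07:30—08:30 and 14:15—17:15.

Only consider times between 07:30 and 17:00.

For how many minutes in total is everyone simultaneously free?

165 minutes

Aarav free within 07:00–18:00: 07:30–11:00, 14:00–16:00.
Aarav ∩ Emeka: 07:30–09:45, 10:15–10:45, 14:00–16:00.
Aarav ∩ Emeka ∩ Bob: 07:30–08:30, 14:15–16:00.
Restricted to 07:30–17:00: 07:30–08:30, 14:15–16:00.
Total common minutes: 60 + 105 = 165.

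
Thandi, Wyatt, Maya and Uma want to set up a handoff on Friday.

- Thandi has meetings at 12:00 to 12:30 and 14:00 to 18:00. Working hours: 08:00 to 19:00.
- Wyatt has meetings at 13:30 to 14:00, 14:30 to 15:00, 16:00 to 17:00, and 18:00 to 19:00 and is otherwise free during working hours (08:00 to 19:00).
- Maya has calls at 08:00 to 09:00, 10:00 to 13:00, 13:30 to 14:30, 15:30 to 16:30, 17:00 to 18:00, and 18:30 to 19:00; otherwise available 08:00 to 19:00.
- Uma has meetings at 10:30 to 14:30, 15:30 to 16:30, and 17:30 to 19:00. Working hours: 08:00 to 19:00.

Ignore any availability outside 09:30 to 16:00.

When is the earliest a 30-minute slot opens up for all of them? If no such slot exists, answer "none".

Thandi free within 08:00–19:00: 08:00–12:00, 12:30–14:00, 18:00–19:00.
Wyatt free within 08:00–19:00: 08:00–13:30, 14:00–14:30, 15:00–16:00, 17:00–18:00.
Maya free within 08:00–19:00: 09:00–10:00, 13:00–13:30, 14:30–15:30, 16:30–17:00, 18:00–18:30.
Uma free within 08:00–19:00: 08:00–10:30, 14:30–15:30, 16:30–17:30.
Thandi ∩ Wyatt: 08:00–12:00, 12:30–13:30.
Thandi ∩ Wyatt ∩ Maya: 09:00–10:00, 13:00–13:30.
Thandi ∩ Wyatt ∩ Maya ∩ Uma: 09:00–10:00.
Restricted to 09:30–16:00: 09:30–10:00.
Windows ≥ 30 min: 09:30–10:00.
Earliest such window starts at 09:30.

09:30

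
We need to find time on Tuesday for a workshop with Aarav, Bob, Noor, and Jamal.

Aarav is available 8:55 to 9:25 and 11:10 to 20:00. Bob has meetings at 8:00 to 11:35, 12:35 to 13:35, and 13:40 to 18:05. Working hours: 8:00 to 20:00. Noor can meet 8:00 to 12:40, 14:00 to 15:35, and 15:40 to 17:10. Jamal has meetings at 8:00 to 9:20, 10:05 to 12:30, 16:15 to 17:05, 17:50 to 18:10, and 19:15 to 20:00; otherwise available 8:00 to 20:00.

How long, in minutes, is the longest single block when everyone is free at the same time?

Bob free within 08:00–20:00: 11:35–12:35, 13:35–13:40, 18:05–20:00.
Jamal free within 08:00–20:00: 09:20–10:05, 12:30–16:15, 17:05–17:50, 18:10–19:15.
Aarav ∩ Bob: 11:35–12:35, 13:35–13:40, 18:05–20:00.
Aarav ∩ Bob ∩ Noor: 11:35–12:35.
Aarav ∩ Bob ∩ Noor ∩ Jamal: 12:30–12:35.
Single common window of 5 minutes.

5 minutes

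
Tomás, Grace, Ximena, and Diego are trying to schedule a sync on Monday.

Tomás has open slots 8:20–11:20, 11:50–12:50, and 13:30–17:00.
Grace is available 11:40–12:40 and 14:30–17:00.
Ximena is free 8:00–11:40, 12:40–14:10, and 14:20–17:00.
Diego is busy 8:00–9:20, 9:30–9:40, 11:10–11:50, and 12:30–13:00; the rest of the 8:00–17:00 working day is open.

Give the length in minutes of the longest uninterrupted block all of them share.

Diego free within 08:00–17:00: 09:20–09:30, 09:40–11:10, 11:50–12:30, 13:00–17:00.
Tomás ∩ Grace: 11:50–12:40, 14:30–17:00.
Tomás ∩ Grace ∩ Ximena: 14:30–17:00.
Tomás ∩ Grace ∩ Ximena ∩ Diego: 14:30–17:00.
Single common window of 150 minutes.

150 minutes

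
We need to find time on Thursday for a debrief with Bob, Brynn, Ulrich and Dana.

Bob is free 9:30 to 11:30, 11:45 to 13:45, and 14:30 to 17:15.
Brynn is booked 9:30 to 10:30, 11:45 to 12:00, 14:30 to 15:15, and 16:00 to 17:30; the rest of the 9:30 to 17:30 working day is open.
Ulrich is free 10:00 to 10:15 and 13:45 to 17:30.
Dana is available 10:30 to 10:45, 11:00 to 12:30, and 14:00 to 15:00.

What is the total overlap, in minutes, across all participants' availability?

0 minutes

Brynn free within 09:30–17:30: 10:30–11:45, 12:00–14:30, 15:15–16:00.
Bob ∩ Brynn: 10:30–11:30, 12:00–13:45, 15:15–16:00.
Bob ∩ Brynn ∩ Ulrich: 15:15–16:00.
Bob ∩ Brynn ∩ Ulrich ∩ Dana: (none).
Total common minutes: 0.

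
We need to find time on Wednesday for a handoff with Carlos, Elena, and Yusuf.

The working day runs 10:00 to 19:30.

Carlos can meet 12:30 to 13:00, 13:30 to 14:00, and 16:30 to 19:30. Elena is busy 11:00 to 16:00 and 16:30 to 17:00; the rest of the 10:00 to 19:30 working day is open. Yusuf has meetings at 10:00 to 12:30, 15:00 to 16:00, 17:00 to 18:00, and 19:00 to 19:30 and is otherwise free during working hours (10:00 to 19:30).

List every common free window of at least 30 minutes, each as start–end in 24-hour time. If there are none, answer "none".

Elena free within 10:00–19:30: 10:00–11:00, 16:00–16:30, 17:00–19:30.
Yusuf free within 10:00–19:30: 12:30–15:00, 16:00–17:00, 18:00–19:00.
Carlos ∩ Elena: 17:00–19:30.
Carlos ∩ Elena ∩ Yusuf: 18:00–19:00.
Windows ≥ 30 min: 18:00–19:00.

18:00–19:00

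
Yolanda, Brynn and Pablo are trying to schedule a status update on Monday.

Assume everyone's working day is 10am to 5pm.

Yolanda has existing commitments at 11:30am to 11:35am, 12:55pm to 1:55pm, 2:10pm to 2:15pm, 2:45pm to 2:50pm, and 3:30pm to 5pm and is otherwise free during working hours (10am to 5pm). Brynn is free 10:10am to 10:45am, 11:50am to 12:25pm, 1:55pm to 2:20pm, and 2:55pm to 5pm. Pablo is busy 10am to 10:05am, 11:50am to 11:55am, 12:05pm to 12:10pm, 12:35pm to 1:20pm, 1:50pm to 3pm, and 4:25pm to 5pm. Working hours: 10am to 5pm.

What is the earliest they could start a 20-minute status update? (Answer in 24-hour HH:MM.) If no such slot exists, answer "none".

Yolanda free within 10:00–17:00: 10:00–11:30, 11:35–12:55, 13:55–14:10, 14:15–14:45, 14:50–15:30.
Pablo free within 10:00–17:00: 10:05–11:50, 11:55–12:05, 12:10–12:35, 13:20–13:50, 15:00–16:25.
Yolanda ∩ Brynn: 10:10–10:45, 11:50–12:25, 13:55–14:10, 14:15–14:20, 14:55–15:30.
Yolanda ∩ Brynn ∩ Pablo: 10:10–10:45, 11:55–12:05, 12:10–12:25, 15:00–15:30.
Windows ≥ 20 min: 10:10–10:45, 15:00–15:30.
Earliest such window starts at 10:10.

10:10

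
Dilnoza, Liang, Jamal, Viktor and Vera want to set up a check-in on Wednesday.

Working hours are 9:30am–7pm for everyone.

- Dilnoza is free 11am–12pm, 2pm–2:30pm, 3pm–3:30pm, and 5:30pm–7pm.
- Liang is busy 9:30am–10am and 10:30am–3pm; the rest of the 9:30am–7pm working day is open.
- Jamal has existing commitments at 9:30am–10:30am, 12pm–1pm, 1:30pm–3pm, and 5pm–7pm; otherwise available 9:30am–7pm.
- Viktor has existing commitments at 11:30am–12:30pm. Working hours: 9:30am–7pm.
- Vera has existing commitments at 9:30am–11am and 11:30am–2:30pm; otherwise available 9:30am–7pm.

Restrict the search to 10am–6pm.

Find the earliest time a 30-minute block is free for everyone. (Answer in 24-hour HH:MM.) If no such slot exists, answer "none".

15:00

Liang free within 09:30–19:00: 10:00–10:30, 15:00–19:00.
Jamal free within 09:30–19:00: 10:30–12:00, 13:00–13:30, 15:00–17:00.
Viktor free within 09:30–19:00: 09:30–11:30, 12:30–19:00.
Vera free within 09:30–19:00: 11:00–11:30, 14:30–19:00.
Dilnoza ∩ Liang: 15:00–15:30, 17:30–19:00.
Dilnoza ∩ Liang ∩ Jamal: 15:00–15:30.
Dilnoza ∩ Liang ∩ Jamal ∩ Viktor: 15:00–15:30.
Dilnoza ∩ Liang ∩ Jamal ∩ Viktor ∩ Vera: 15:00–15:30.
Restricted to 10:00–18:00: 15:00–15:30.
Windows ≥ 30 min: 15:00–15:30.
Earliest such window starts at 15:00.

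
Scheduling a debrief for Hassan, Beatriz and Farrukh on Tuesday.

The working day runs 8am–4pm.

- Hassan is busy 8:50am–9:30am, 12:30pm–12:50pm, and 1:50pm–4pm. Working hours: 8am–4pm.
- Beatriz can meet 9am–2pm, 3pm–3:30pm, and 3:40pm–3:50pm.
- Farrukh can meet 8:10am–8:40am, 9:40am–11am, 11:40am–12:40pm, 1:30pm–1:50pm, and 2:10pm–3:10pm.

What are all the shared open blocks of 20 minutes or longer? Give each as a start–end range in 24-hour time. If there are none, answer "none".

09:40–11:00, 11:40–12:30, 13:30–13:50

Hassan free within 08:00–16:00: 08:00–08:50, 09:30–12:30, 12:50–13:50.
Hassan ∩ Beatriz: 09:30–12:30, 12:50–13:50.
Hassan ∩ Beatriz ∩ Farrukh: 09:40–11:00, 11:40–12:30, 13:30–13:50.
Windows ≥ 20 min: 09:40–11:00, 11:40–12:30, 13:30–13:50.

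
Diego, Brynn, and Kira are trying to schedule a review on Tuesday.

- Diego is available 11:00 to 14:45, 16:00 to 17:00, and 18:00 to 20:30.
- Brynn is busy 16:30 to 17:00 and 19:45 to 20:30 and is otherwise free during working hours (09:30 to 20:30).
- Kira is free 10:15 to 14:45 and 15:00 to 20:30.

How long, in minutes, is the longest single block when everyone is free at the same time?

Brynn free within 09:30–20:30: 09:30–16:30, 17:00–19:45.
Diego ∩ Brynn: 11:00–14:45, 16:00–16:30, 18:00–19:45.
Diego ∩ Brynn ∩ Kira: 11:00–14:45, 16:00–16:30, 18:00–19:45.
Common window lengths: 225, 30, 105 min; longest is 225.

225 minutes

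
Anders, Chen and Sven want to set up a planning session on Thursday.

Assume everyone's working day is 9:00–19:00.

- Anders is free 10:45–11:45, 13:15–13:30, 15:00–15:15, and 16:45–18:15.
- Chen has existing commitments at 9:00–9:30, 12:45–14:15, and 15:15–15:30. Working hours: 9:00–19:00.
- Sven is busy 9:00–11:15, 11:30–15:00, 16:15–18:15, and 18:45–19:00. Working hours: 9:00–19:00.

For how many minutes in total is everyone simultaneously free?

30 minutes

Chen free within 09:00–19:00: 09:30–12:45, 14:15–15:15, 15:30–19:00.
Sven free within 09:00–19:00: 11:15–11:30, 15:00–16:15, 18:15–18:45.
Anders ∩ Chen: 10:45–11:45, 15:00–15:15, 16:45–18:15.
Anders ∩ Chen ∩ Sven: 11:15–11:30, 15:00–15:15.
Total common minutes: 15 + 15 = 30.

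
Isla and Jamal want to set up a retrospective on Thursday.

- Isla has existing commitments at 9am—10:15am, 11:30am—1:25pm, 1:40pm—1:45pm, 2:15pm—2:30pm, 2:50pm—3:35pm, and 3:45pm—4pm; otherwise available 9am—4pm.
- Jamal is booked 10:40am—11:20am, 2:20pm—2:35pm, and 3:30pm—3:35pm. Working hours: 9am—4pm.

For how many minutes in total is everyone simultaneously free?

105 minutes

Isla free within 09:00–16:00: 10:15–11:30, 13:25–13:40, 13:45–14:15, 14:30–14:50, 15:35–15:45.
Jamal free within 09:00–16:00: 09:00–10:40, 11:20–14:20, 14:35–15:30, 15:35–16:00.
Isla ∩ Jamal: 10:15–10:40, 11:20–11:30, 13:25–13:40, 13:45–14:15, 14:35–14:50, 15:35–15:45.
Total common minutes: 25 + 10 + 15 + 30 + 15 + 10 = 105.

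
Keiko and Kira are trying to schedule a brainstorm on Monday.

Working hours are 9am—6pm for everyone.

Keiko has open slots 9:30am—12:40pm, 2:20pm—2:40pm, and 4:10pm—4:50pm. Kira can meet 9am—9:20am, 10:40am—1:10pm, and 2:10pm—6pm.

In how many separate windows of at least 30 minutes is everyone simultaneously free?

2

Keiko ∩ Kira: 10:40–12:40, 14:20–14:40, 16:10–16:50.
Windows ≥ 30 min: 10:40–12:40, 16:10–16:50.
That's 2 windows.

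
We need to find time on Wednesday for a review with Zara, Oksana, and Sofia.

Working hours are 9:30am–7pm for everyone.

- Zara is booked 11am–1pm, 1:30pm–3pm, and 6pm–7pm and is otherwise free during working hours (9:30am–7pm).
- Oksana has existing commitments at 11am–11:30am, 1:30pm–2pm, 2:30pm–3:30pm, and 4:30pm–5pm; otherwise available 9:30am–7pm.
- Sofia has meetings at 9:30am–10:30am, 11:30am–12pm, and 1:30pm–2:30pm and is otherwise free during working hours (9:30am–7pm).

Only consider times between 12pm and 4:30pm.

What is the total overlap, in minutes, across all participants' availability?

90 minutes

Zara free within 09:30–19:00: 09:30–11:00, 13:00–13:30, 15:00–18:00.
Oksana free within 09:30–19:00: 09:30–11:00, 11:30–13:30, 14:00–14:30, 15:30–16:30, 17:00–19:00.
Sofia free within 09:30–19:00: 10:30–11:30, 12:00–13:30, 14:30–19:00.
Zara ∩ Oksana: 09:30–11:00, 13:00–13:30, 15:30–16:30, 17:00–18:00.
Zara ∩ Oksana ∩ Sofia: 10:30–11:00, 13:00–13:30, 15:30–16:30, 17:00–18:00.
Restricted to 12:00–16:30: 13:00–13:30, 15:30–16:30.
Total common minutes: 30 + 60 = 90.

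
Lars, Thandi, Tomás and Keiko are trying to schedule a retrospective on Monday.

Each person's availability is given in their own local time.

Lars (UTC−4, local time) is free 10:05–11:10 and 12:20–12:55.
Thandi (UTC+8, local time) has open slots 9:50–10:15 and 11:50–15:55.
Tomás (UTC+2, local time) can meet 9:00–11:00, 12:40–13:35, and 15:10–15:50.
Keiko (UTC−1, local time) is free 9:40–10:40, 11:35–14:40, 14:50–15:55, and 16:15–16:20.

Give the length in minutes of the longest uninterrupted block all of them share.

0 minutes

Lars → UTC: 14:05–15:10, 16:20–16:55.
Thandi → UTC: 01:50–02:15, 03:50–07:55.
Tomás → UTC: 07:00–09:00, 10:40–11:35, 13:10–13:50.
Keiko → UTC: 10:40–11:40, 12:35–15:40, 15:50–16:55, 17:15–17:20.
Lars ∩ Thandi: (none).
Lars ∩ Thandi ∩ Tomás: (none).
Lars ∩ Thandi ∩ Tomás ∩ Keiko: (none).
No common window.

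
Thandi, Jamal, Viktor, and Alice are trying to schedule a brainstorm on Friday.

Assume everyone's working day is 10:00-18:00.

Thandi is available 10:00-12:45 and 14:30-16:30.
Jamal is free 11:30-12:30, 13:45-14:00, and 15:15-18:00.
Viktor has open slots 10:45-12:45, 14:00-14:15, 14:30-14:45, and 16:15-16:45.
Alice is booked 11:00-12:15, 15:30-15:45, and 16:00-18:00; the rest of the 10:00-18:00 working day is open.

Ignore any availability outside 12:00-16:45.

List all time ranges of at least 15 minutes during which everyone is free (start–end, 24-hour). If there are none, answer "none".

Alice free within 10:00–18:00: 10:00–11:00, 12:15–15:30, 15:45–16:00.
Thandi ∩ Jamal: 11:30–12:30, 15:15–16:30.
Thandi ∩ Jamal ∩ Viktor: 11:30–12:30, 16:15–16:30.
Thandi ∩ Jamal ∩ Viktor ∩ Alice: 12:15–12:30.
Restricted to 12:00–16:45: 12:15–12:30.
Windows ≥ 15 min: 12:15–12:30.

12:15–12:30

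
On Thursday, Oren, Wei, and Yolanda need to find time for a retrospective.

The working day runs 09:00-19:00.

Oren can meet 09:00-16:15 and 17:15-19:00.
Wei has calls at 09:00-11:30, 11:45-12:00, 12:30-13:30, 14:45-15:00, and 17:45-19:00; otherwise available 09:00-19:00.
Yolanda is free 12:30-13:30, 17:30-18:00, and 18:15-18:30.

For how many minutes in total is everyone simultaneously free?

Wei free within 09:00–19:00: 11:30–11:45, 12:00–12:30, 13:30–14:45, 15:00–17:45.
Oren ∩ Wei: 11:30–11:45, 12:00–12:30, 13:30–14:45, 15:00–16:15, 17:15–17:45.
Oren ∩ Wei ∩ Yolanda: 17:30–17:45.
Total common minutes: 15.

15 minutes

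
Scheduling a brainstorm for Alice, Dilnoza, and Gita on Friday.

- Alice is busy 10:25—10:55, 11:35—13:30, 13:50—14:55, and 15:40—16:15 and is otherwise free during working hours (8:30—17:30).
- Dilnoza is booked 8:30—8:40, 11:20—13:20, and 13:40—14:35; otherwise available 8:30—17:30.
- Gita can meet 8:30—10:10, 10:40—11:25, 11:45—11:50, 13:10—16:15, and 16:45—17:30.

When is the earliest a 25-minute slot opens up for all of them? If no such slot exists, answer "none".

08:40

Alice free within 08:30–17:30: 08:30–10:25, 10:55–11:35, 13:30–13:50, 14:55–15:40, 16:15–17:30.
Dilnoza free within 08:30–17:30: 08:40–11:20, 13:20–13:40, 14:35–17:30.
Alice ∩ Dilnoza: 08:40–10:25, 10:55–11:20, 13:30–13:40, 14:55–15:40, 16:15–17:30.
Alice ∩ Dilnoza ∩ Gita: 08:40–10:10, 10:55–11:20, 13:30–13:40, 14:55–15:40, 16:45–17:30.
Windows ≥ 25 min: 08:40–10:10, 10:55–11:20, 14:55–15:40, 16:45–17:30.
Earliest such window starts at 08:40.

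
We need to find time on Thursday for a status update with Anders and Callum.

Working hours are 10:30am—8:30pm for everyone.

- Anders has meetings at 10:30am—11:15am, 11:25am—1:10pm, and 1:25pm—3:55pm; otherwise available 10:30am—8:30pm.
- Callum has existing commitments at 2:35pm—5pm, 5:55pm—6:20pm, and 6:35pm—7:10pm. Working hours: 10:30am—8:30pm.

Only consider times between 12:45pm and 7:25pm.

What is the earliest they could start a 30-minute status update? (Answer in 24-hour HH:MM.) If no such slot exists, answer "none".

17:00

Anders free within 10:30–20:30: 11:15–11:25, 13:10–13:25, 15:55–20:30.
Callum free within 10:30–20:30: 10:30–14:35, 17:00–17:55, 18:20–18:35, 19:10–20:30.
Anders ∩ Callum: 11:15–11:25, 13:10–13:25, 17:00–17:55, 18:20–18:35, 19:10–20:30.
Restricted to 12:45–19:25: 13:10–13:25, 17:00–17:55, 18:20–18:35, 19:10–19:25.
Windows ≥ 30 min: 17:00–17:55.
Earliest such window starts at 17:00.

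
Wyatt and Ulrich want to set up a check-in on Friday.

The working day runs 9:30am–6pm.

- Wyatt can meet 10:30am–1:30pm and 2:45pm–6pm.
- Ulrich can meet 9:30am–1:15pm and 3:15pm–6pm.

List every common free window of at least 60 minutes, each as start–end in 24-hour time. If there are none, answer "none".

Wyatt ∩ Ulrich: 10:30–13:15, 15:15–18:00.
Windows ≥ 60 min: 10:30–13:15, 15:15–18:00.

10:30–13:15, 15:15–18:00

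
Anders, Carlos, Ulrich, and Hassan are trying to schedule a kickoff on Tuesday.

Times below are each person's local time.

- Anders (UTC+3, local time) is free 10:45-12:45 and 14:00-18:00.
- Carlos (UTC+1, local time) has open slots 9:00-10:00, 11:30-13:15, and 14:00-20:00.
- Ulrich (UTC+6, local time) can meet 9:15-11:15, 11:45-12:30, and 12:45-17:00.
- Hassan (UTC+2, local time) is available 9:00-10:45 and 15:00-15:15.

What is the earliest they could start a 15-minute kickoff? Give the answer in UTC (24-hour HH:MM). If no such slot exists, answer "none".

08:00

Anders → UTC: 07:45–09:45, 11:00–15:00.
Carlos → UTC: 08:00–09:00, 10:30–12:15, 13:00–19:00.
Ulrich → UTC: 03:15–05:15, 05:45–06:30, 06:45–11:00.
Hassan → UTC: 07:00–08:45, 13:00–13:15.
Anders ∩ Carlos: 08:00–09:00, 11:00–12:15, 13:00–15:00.
Anders ∩ Carlos ∩ Ulrich: 08:00–09:00.
Anders ∩ Carlos ∩ Ulrich ∩ Hassan: 08:00–08:45.
Windows ≥ 15 min: 08:00–08:45.
Earliest such window starts at 08:00.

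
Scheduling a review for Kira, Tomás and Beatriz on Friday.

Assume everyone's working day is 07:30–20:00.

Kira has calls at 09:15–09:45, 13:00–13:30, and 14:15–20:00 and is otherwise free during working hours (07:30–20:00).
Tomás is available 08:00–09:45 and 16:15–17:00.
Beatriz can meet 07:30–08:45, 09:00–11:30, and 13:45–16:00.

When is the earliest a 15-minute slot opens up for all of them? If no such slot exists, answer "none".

08:00

Kira free within 07:30–20:00: 07:30–09:15, 09:45–13:00, 13:30–14:15.
Kira ∩ Tomás: 08:00–09:15.
Kira ∩ Tomás ∩ Beatriz: 08:00–08:45, 09:00–09:15.
Windows ≥ 15 min: 08:00–08:45, 09:00–09:15.
Earliest such window starts at 08:00.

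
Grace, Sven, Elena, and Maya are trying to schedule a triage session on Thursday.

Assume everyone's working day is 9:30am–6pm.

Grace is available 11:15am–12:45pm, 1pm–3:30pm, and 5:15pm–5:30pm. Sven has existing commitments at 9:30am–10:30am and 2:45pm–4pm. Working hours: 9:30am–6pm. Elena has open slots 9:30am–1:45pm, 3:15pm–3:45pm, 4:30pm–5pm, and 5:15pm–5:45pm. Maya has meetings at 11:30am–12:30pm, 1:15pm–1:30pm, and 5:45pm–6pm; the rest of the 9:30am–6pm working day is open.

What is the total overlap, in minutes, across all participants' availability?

75 minutes

Sven free within 09:30–18:00: 10:30–14:45, 16:00–18:00.
Maya free within 09:30–18:00: 09:30–11:30, 12:30–13:15, 13:30–17:45.
Grace ∩ Sven: 11:15–12:45, 13:00–14:45, 17:15–17:30.
Grace ∩ Sven ∩ Elena: 11:15–12:45, 13:00–13:45, 17:15–17:30.
Grace ∩ Sven ∩ Elena ∩ Maya: 11:15–11:30, 12:30–12:45, 13:00–13:15, 13:30–13:45, 17:15–17:30.
Total common minutes: 15 + 15 + 15 + 15 + 15 = 75.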